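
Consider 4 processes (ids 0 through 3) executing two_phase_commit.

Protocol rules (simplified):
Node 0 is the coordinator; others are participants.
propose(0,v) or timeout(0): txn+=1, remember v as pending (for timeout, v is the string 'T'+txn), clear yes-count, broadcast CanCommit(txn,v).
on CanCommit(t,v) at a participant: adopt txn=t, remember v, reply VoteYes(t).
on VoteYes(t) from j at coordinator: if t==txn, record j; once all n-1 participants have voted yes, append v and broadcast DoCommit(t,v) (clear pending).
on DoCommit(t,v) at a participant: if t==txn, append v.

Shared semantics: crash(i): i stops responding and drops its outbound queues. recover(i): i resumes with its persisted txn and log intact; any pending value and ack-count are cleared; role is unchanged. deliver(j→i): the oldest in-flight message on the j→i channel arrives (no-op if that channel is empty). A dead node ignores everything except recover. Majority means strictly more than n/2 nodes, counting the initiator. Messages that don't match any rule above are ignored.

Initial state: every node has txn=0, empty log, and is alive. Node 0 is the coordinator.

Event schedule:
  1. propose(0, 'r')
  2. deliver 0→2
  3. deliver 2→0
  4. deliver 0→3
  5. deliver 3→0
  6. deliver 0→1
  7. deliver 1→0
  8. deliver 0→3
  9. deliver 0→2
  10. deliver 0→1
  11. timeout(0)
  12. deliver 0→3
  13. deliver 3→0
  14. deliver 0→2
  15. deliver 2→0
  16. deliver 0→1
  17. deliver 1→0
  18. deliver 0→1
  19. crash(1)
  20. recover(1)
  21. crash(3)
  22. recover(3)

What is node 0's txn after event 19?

e1 propose(0,'r'): 0[coor,t=1,-]
e2 deliver 0→2: 2[part,t=1,-]
e3 deliver 2→0: ·
e4 deliver 0→3: 3[part,t=1,-]
e5 deliver 3→0: ·
e6 deliver 0→1: 1[part,t=1,-]
e7 deliver 1→0: 0[coor,t=1,r]
e8 deliver 0→3: 3[part,t=1,r]
e9 deliver 0→2: 2[part,t=1,r]
e10 deliver 0→1: 1[part,t=1,r]
e11 timeout(0): 0[coor,t=2,r]
e12 deliver 0→3: 3[part,t=2,r]
e13 deliver 3→0: ·
e14 deliver 0→2: 2[part,t=2,r]
e15 deliver 2→0: ·
e16 deliver 0→1: 1[part,t=2,r]
e17 deliver 1→0: 0[coor,t=2,r,T2]
e18 deliver 0→1: 1[part,t=2,r,T2]
e19 crash(1): 1[✗part,t=2,r,T2]

2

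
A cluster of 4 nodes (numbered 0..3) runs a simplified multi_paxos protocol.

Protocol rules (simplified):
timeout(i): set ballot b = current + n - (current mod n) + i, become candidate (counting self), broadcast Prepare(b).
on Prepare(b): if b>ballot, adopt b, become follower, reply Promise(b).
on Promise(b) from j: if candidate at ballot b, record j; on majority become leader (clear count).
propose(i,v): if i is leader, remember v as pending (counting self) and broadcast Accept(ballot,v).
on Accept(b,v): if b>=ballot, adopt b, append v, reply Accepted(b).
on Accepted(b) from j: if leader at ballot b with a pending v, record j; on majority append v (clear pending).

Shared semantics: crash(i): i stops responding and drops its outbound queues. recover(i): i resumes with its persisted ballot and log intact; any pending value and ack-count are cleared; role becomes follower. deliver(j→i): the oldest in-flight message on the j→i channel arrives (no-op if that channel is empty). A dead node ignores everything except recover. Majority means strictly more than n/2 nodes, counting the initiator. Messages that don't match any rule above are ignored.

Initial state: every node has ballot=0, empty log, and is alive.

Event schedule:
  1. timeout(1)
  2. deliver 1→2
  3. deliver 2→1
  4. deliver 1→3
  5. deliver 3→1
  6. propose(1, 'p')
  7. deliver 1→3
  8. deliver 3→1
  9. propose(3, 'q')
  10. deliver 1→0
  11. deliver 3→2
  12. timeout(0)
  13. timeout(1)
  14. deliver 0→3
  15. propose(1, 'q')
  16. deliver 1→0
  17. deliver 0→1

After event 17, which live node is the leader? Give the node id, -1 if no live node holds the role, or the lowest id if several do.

-1

[1] timeout(1) → N1(cand b5 [-])
[2] deliver 1→2 → N2(foll b5 [-])
[3] deliver 2→1 → ∅
[4] deliver 1→3 → N3(foll b5 [-])
[5] deliver 3→1 → N1(lead b5 [-])
[6] propose(1,'p') → ∅
[7] deliver 1→3 → N3(foll b5 [p])
[8] deliver 3→1 → ∅
[9] propose(3,'q') → ∅
[10] deliver 1→0 → N0(foll b5 [-])
[11] deliver 3→2 → ∅
[12] timeout(0) → N0(cand b8 [-])
[13] timeout(1) → N1(cand b9 [-])
[14] deliver 0→3 → N3(foll b8 [p])
[15] propose(1,'q') → ∅
[16] deliver 1→0 → ∅
[17] deliver 0→1 → ∅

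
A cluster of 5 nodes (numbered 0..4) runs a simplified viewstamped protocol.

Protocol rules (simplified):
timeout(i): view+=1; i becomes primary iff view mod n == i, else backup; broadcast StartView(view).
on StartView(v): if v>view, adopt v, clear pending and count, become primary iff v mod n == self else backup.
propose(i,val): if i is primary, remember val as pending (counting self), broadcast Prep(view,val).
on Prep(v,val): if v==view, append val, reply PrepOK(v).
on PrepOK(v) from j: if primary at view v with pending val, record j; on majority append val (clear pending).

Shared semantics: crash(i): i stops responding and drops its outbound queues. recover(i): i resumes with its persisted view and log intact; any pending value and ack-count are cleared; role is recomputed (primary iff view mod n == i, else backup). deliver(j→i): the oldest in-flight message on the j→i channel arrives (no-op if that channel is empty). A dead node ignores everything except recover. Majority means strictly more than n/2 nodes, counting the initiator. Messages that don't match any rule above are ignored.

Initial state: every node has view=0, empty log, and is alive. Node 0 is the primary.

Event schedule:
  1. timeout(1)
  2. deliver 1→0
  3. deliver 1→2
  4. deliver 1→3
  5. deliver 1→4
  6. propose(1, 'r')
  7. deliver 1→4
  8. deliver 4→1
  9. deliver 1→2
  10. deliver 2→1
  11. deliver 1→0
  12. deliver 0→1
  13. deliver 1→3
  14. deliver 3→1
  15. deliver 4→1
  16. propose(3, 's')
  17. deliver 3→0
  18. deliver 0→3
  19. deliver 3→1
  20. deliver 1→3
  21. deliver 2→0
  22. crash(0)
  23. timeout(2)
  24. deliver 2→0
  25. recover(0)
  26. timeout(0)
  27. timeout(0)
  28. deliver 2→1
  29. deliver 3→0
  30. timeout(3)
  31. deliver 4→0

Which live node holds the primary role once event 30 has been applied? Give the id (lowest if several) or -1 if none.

after 1 — timeout(1): n1:prim/v1/[-]
after 2 — deliver 1→0: n0:back/v1/[-]
after 3 — deliver 1→2: n2:back/v1/[-]
after 4 — deliver 1→3: n3:back/v1/[-]
after 5 — deliver 1→4: n4:back/v1/[-]
after 6 — propose(1,'r'): ·
after 7 — deliver 1→4: n4:back/v1/[r]
after 8 — deliver 4→1: ·
after 9 — deliver 1→2: n2:back/v1/[r]
after 10 — deliver 2→1: n1:prim/v1/[r]
after 11 — deliver 1→0: n0:back/v1/[r]
after 12 — deliver 0→1: ·
after 13 — deliver 1→3: n3:back/v1/[r]
after 14 — deliver 3→1: ·
after 15 — deliver 4→1: ·
after 16 — propose(3,'s'): ·
after 17 — deliver 3→0: ·
after 18 — deliver 0→3: ·
after 19 — deliver 3→1: ·
after 20 — deliver 1→3: ·
after 21 — deliver 2→0: ·
after 22 — crash(0): n0:✗back/v1/[r]
after 23 — timeout(2): n2:prim/v2/[r]
after 24 — deliver 2→0: ·
after 25 — recover(0): n0:back/v1/[r]
after 26 — timeout(0): n0:back/v2/[r]
after 27 — timeout(0): n0:back/v3/[r]
after 28 — deliver 2→1: n1:back/v2/[r]
after 29 — deliver 3→0: ·
after 30 — timeout(3): n3:back/v2/[r]

2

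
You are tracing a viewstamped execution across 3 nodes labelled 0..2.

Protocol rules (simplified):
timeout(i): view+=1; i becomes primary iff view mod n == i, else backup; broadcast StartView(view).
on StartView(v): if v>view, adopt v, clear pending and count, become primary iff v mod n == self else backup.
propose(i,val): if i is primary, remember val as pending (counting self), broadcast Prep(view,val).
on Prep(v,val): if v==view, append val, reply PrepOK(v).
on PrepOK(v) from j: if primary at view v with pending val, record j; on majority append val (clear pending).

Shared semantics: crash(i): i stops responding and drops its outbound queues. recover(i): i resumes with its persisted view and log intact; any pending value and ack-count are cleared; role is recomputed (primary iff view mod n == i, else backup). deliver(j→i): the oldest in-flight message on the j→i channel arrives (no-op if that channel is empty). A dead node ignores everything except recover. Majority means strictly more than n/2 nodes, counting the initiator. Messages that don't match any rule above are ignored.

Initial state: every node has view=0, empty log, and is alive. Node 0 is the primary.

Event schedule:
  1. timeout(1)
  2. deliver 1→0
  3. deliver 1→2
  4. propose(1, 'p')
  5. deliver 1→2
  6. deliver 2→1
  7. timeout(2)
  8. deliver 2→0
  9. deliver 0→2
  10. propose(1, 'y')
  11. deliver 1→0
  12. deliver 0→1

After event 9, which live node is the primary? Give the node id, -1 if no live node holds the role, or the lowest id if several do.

1

step 1 timeout(1): 1={prim,v=1,log=-}
step 2 deliver 1→0: 0={back,v=1,log=-}
step 3 deliver 1→2: 2={back,v=1,log=-}
step 4 propose(1,'p'): —
step 5 deliver 1→2: 2={back,v=1,log=p}
step 6 deliver 2→1: 1={prim,v=1,log=p}
step 7 timeout(2): 2={prim,v=2,log=p}
step 8 deliver 2→0: 0={back,v=2,log=-}
step 9 deliver 0→2: —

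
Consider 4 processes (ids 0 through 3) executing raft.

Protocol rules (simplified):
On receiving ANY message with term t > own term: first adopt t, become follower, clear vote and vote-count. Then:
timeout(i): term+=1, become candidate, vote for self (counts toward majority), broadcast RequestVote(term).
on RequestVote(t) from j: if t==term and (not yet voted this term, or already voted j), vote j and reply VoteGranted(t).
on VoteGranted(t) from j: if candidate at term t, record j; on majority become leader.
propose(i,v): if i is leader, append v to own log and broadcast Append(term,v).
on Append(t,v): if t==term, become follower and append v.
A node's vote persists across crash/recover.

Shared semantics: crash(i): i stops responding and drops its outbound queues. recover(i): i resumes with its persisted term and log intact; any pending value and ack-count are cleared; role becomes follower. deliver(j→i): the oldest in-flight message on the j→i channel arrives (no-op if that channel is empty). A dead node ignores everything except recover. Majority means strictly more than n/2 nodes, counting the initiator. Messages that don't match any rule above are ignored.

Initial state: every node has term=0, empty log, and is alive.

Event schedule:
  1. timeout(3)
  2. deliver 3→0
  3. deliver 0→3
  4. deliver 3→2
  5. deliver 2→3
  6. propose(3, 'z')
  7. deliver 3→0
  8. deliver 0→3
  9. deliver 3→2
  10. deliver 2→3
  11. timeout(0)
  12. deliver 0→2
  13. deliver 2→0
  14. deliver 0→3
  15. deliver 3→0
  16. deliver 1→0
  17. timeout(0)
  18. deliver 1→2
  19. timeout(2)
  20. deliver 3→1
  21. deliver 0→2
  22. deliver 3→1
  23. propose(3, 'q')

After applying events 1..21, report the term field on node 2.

after 1 — timeout(3): n3:cand/t1/[-]
after 2 — deliver 3→0: n0:foll/t1/[-]
after 3 — deliver 0→3: ·
after 4 — deliver 3→2: n2:foll/t1/[-]
after 5 — deliver 2→3: n3:lead/t1/[-]
after 6 — propose(3,'z'): n3:lead/t1/[z]
after 7 — deliver 3→0: n0:foll/t1/[z]
after 8 — deliver 0→3: ·
after 9 — deliver 3→2: n2:foll/t1/[z]
after 10 — deliver 2→3: ·
after 11 — timeout(0): n0:cand/t2/[z]
after 12 — deliver 0→2: n2:foll/t2/[z]
after 13 — deliver 2→0: ·
after 14 — deliver 0→3: n3:foll/t2/[z]
after 15 — deliver 3→0: n0:lead/t2/[z]
after 16 — deliver 1→0: ·
after 17 — timeout(0): n0:cand/t3/[z]
after 18 — deliver 1→2: ·
after 19 — timeout(2): n2:cand/t3/[z]
after 20 — deliver 3→1: n1:foll/t1/[-]
after 21 — deliver 0→2: ·

3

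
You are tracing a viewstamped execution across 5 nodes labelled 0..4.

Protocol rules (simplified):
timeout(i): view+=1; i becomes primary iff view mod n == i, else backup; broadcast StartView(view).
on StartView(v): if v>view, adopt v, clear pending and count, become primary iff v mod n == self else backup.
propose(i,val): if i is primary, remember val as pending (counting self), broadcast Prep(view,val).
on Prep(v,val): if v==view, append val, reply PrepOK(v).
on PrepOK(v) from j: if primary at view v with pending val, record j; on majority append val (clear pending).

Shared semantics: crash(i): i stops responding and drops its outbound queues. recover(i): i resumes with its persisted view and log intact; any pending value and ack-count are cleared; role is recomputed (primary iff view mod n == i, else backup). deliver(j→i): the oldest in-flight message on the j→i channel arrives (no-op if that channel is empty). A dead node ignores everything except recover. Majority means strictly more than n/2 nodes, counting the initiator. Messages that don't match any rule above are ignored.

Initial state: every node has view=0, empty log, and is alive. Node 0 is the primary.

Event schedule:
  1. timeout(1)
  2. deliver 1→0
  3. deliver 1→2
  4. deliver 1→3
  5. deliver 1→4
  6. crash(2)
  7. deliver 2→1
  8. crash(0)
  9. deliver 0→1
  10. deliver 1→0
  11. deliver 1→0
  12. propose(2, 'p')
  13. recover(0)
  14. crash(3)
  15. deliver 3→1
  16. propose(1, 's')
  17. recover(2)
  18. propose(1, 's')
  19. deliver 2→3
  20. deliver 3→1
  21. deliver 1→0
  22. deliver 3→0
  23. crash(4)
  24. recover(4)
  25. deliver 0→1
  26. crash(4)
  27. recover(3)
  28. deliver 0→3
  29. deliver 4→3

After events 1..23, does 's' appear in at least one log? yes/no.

yes

1. timeout(1):  <1:prim v1 ->
2. deliver 1→0:  <0:back v1 ->
3. deliver 1→2:  <2:back v1 ->
4. deliver 1→3:  <3:back v1 ->
5. deliver 1→4:  <4:back v1 ->
6. crash(2):  <2:✗back v1 ->
7. deliver 2→1:  nop
8. crash(0):  <0:✗back v1 ->
9. deliver 0→1:  nop
10. deliver 1→0:  nop
11. deliver 1→0:  nop
12. propose(2,'p'):  nop
13. recover(0):  <0:back v1 ->
14. crash(3):  <3:✗back v1 ->
15. deliver 3→1:  nop
16. propose(1,'s'):  nop
17. recover(2):  <2:back v1 ->
18. propose(1,'s'):  nop
19. deliver 2→3:  nop
20. deliver 3→1:  nop
21. deliver 1→0:  <0:back v1 s>
22. deliver 3→0:  nop
23. crash(4):  <4:✗back v1 ->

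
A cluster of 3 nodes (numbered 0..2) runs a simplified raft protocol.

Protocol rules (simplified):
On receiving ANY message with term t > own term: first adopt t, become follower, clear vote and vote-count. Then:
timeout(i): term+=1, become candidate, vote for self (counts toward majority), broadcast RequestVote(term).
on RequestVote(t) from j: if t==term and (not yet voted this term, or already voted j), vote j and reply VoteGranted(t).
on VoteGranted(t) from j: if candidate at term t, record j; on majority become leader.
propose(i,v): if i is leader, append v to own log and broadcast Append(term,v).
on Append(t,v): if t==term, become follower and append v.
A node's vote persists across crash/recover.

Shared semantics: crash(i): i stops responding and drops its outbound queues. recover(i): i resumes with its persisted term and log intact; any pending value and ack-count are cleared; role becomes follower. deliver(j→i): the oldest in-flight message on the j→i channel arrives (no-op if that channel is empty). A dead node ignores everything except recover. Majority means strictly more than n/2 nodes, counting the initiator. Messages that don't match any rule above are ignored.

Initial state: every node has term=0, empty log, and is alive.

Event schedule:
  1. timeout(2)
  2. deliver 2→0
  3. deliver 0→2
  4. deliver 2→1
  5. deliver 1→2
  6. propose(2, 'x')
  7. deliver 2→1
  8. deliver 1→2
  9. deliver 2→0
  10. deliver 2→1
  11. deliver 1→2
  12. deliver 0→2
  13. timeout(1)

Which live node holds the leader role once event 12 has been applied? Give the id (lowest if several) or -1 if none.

e1 timeout(2): 2[cand,t=1,-]
e2 deliver 2→0: 0[foll,t=1,-]
e3 deliver 0→2: 2[lead,t=1,-]
e4 deliver 2→1: 1[foll,t=1,-]
e5 deliver 1→2: ·
e6 propose(2,'x'): 2[lead,t=1,x]
e7 deliver 2→1: 1[foll,t=1,x]
e8 deliver 1→2: ·
e9 deliver 2→0: 0[foll,t=1,x]
e10 deliver 2→1: ·
e11 deliver 1→2: ·
e12 deliver 0→2: ·

2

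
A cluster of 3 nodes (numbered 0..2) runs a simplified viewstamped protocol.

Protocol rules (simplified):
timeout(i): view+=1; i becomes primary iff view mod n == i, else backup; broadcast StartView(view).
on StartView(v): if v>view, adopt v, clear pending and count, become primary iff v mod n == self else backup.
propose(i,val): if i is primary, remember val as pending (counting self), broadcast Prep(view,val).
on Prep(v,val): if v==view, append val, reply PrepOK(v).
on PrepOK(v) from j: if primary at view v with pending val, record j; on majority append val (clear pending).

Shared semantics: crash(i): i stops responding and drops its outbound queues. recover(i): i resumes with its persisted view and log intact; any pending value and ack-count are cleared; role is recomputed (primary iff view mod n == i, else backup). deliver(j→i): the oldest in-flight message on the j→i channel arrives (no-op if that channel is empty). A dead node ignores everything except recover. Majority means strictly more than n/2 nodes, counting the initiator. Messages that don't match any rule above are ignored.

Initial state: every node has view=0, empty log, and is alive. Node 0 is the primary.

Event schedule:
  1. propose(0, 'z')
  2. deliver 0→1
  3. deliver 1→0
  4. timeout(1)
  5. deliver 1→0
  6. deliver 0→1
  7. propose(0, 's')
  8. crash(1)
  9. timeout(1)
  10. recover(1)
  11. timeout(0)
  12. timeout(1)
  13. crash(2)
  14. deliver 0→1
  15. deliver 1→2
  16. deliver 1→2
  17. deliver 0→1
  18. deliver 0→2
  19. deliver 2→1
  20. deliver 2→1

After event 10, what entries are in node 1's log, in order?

[1] propose(0,'z') → ∅
[2] deliver 0→1 → N1(back v0 [z])
[3] deliver 1→0 → N0(prim v0 [z])
[4] timeout(1) → N1(prim v1 [z])
[5] deliver 1→0 → N0(back v1 [z])
[6] deliver 0→1 → ∅
[7] propose(0,'s') → ∅
[8] crash(1) → N1(✗prim v1 [z])
[9] timeout(1) → ∅
[10] recover(1) → N1(prim v1 [z])

z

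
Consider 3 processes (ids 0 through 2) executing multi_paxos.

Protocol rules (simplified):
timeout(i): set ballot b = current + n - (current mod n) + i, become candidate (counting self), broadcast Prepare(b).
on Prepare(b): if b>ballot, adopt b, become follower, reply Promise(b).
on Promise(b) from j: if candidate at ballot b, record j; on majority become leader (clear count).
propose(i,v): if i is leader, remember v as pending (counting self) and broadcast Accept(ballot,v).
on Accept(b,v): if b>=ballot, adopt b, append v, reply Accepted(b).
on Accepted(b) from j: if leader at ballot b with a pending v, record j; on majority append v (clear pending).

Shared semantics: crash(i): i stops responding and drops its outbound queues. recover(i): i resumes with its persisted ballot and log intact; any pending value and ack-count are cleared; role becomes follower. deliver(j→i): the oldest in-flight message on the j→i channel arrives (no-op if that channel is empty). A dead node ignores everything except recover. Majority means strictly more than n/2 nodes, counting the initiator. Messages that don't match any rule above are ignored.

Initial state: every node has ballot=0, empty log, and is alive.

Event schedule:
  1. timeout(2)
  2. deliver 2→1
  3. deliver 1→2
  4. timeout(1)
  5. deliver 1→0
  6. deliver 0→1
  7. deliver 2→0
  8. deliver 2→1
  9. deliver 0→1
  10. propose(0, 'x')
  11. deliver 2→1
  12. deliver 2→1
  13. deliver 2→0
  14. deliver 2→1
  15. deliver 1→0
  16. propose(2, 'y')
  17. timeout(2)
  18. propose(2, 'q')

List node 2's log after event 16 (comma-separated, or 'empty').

empty

1. timeout(2):  <2:cand b5 ->
2. deliver 2→1:  <1:foll b5 ->
3. deliver 1→2:  <2:lead b5 ->
4. timeout(1):  <1:cand b7 ->
5. deliver 1→0:  <0:foll b7 ->
6. deliver 0→1:  <1:lead b7 ->
7. deliver 2→0:  nop
8. deliver 2→1:  nop
9. deliver 0→1:  nop
10. propose(0,'x'):  nop
11. deliver 2→1:  nop
12. deliver 2→1:  nop
13. deliver 2→0:  nop
14. deliver 2→1:  nop
15. deliver 1→0:  nop
16. propose(2,'y'):  nop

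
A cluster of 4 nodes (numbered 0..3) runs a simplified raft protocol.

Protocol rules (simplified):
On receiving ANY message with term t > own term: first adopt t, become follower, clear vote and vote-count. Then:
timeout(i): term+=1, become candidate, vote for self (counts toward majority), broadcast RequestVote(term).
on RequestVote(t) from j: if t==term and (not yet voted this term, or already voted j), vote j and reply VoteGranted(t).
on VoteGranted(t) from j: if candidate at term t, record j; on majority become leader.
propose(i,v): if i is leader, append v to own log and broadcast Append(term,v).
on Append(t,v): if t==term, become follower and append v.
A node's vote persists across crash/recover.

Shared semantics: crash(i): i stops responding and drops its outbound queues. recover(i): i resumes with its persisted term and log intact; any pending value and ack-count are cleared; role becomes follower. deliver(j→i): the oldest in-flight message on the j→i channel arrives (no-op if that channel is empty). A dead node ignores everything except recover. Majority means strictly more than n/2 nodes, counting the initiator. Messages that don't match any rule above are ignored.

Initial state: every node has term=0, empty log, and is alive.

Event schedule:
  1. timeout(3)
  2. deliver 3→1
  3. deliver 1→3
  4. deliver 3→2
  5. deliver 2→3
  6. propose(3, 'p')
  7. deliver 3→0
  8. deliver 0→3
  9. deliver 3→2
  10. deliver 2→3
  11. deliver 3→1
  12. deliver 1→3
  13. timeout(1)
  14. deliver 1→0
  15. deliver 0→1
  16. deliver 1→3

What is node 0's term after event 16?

e1 timeout(3): 3[cand,t=1,-]
e2 deliver 3→1: 1[foll,t=1,-]
e3 deliver 1→3: ·
e4 deliver 3→2: 2[foll,t=1,-]
e5 deliver 2→3: 3[lead,t=1,-]
e6 propose(3,'p'): 3[lead,t=1,p]
e7 deliver 3→0: 0[foll,t=1,-]
e8 deliver 0→3: ·
e9 deliver 3→2: 2[foll,t=1,p]
e10 deliver 2→3: ·
e11 deliver 3→1: 1[foll,t=1,p]
e12 deliver 1→3: ·
e13 timeout(1): 1[cand,t=2,p]
e14 deliver 1→0: 0[foll,t=2,-]
e15 deliver 0→1: ·
e16 deliver 1→3: 3[foll,t=2,p]

2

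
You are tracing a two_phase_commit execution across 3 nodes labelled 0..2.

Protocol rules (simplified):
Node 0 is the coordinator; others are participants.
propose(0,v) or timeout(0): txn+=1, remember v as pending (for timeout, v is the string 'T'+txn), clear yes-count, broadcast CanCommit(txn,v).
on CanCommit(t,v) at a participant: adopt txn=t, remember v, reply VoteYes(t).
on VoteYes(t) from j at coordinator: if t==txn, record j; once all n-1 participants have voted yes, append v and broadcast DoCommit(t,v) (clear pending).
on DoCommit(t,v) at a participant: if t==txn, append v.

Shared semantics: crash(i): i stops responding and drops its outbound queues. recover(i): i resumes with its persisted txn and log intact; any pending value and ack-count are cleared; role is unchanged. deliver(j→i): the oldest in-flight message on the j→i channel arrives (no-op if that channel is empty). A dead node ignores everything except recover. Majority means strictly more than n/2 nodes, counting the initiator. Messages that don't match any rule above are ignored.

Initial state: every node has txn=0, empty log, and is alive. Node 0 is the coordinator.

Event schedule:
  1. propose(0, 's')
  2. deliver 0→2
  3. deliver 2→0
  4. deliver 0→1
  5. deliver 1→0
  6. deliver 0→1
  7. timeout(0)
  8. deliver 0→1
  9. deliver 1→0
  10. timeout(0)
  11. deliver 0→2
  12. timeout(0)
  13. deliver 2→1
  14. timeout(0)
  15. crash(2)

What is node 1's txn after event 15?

step 1 propose(0,'s'): 0={coor,t=1,log=-}
step 2 deliver 0→2: 2={part,t=1,log=-}
step 3 deliver 2→0: —
step 4 deliver 0→1: 1={part,t=1,log=-}
step 5 deliver 1→0: 0={coor,t=1,log=s}
step 6 deliver 0→1: 1={part,t=1,log=s}
step 7 timeout(0): 0={coor,t=2,log=s}
step 8 deliver 0→1: 1={part,t=2,log=s}
step 9 deliver 1→0: —
step 10 timeout(0): 0={coor,t=3,log=s}
step 11 deliver 0→2: 2={part,t=1,log=s}
step 12 timeout(0): 0={coor,t=4,log=s}
step 13 deliver 2→1: —
step 14 timeout(0): 0={coor,t=5,log=s}
step 15 crash(2): 2={✗part,t=1,log=s}

2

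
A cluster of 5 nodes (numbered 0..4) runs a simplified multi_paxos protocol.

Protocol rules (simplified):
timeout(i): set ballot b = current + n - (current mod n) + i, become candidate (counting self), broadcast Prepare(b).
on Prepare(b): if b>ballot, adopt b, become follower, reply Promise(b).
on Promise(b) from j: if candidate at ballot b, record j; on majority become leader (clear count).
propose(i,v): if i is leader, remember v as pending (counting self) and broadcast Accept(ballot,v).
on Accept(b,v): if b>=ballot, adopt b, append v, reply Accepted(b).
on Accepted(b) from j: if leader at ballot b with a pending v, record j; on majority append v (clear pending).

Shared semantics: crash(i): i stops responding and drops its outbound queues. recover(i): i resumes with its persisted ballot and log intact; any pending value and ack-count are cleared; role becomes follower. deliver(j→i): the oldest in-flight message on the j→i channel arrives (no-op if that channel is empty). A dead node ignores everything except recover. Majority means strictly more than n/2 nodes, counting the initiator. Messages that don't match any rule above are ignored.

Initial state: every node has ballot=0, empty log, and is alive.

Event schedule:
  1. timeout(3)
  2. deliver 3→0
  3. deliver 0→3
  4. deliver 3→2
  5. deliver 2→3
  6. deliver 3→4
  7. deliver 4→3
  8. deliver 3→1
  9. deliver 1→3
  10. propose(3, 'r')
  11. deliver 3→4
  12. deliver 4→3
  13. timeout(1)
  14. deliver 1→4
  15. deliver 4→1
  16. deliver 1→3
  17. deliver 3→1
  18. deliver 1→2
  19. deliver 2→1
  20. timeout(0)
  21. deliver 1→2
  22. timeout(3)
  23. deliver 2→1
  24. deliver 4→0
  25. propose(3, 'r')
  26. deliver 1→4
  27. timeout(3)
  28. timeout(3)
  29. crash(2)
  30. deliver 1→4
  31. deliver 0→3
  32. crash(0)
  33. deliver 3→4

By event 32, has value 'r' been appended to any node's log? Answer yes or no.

yes

1. timeout(3):  <3:cand b8 ->
2. deliver 3→0:  <0:foll b8 ->
3. deliver 0→3:  nop
4. deliver 3→2:  <2:foll b8 ->
5. deliver 2→3:  <3:lead b8 ->
6. deliver 3→4:  <4:foll b8 ->
7. deliver 4→3:  nop
8. deliver 3→1:  <1:foll b8 ->
9. deliver 1→3:  nop
10. propose(3,'r'):  nop
11. deliver 3→4:  <4:foll b8 r>
12. deliver 4→3:  nop
13. timeout(1):  <1:cand b11 ->
14. deliver 1→4:  <4:foll b11 r>
15. deliver 4→1:  nop
16. deliver 1→3:  <3:foll b11 ->
17. deliver 3→1:  nop
18. deliver 1→2:  <2:foll b11 ->
19. deliver 2→1:  <1:lead b11 ->
20. timeout(0):  <0:cand b10 ->
21. deliver 1→2:  nop
22. timeout(3):  <3:cand b18 ->
23. deliver 2→1:  nop
24. deliver 4→0:  nop
25. propose(3,'r'):  nop
26. deliver 1→4:  nop
27. timeout(3):  <3:cand b23 ->
28. timeout(3):  <3:cand b28 ->
29. crash(2):  <2:✗foll b11 ->
30. deliver 1→4:  nop
31. deliver 0→3:  nop
32. crash(0):  <0:✗cand b10 ->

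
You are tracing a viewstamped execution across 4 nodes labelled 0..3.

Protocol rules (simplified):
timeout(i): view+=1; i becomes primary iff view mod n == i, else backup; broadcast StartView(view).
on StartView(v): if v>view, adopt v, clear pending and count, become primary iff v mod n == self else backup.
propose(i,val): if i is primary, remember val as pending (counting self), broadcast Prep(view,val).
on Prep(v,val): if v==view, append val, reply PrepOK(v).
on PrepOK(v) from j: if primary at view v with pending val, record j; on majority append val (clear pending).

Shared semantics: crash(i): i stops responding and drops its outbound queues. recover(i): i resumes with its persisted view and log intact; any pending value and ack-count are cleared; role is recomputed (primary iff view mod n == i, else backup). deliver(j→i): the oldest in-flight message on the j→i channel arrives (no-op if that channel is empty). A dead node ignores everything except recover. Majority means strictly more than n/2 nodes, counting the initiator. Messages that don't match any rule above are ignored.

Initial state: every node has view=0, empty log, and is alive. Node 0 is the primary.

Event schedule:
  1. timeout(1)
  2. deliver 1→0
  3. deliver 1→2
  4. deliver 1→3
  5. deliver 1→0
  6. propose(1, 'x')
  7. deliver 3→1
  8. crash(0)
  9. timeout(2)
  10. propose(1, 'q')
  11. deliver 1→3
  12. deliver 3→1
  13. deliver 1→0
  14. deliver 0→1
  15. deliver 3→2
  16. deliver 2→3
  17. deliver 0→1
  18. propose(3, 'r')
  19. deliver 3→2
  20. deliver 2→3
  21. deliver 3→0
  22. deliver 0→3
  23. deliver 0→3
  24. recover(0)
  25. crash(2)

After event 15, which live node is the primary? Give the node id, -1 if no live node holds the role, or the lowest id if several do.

step 1 timeout(1): 1={prim,v=1,log=-}
step 2 deliver 1→0: 0={back,v=1,log=-}
step 3 deliver 1→2: 2={back,v=1,log=-}
step 4 deliver 1→3: 3={back,v=1,log=-}
step 5 deliver 1→0: —
step 6 propose(1,'x'): —
step 7 deliver 3→1: —
step 8 crash(0): 0={✗back,v=1,log=-}
step 9 timeout(2): 2={prim,v=2,log=-}
step 10 propose(1,'q'): —
step 11 deliver 1→3: 3={back,v=1,log=x}
step 12 deliver 3→1: —
step 13 deliver 1→0: —
step 14 deliver 0→1: —
step 15 deliver 3→2: —

1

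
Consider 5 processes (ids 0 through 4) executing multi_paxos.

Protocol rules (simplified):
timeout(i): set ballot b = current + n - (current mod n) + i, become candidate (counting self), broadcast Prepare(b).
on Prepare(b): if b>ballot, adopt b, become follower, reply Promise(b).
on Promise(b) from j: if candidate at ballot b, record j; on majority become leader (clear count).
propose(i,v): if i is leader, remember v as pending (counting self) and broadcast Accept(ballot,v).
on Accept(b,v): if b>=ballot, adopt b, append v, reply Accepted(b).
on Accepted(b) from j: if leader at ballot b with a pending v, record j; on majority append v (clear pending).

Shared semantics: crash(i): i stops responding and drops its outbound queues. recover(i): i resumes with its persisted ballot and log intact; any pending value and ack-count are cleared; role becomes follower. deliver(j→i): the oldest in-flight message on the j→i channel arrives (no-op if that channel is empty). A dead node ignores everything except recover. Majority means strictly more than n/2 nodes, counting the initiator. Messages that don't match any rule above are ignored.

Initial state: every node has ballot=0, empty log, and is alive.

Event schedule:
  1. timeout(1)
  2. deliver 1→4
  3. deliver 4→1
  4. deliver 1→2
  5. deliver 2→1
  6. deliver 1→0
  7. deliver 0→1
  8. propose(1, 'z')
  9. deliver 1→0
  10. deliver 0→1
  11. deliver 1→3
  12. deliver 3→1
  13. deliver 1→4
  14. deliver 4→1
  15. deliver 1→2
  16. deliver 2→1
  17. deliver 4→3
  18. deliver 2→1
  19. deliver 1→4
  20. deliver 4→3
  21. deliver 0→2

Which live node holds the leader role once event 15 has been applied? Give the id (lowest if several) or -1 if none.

1

e1 timeout(1): 1[cand,b=6,-]
e2 deliver 1→4: 4[foll,b=6,-]
e3 deliver 4→1: ·
e4 deliver 1→2: 2[foll,b=6,-]
e5 deliver 2→1: 1[lead,b=6,-]
e6 deliver 1→0: 0[foll,b=6,-]
e7 deliver 0→1: ·
e8 propose(1,'z'): ·
e9 deliver 1→0: 0[foll,b=6,z]
e10 deliver 0→1: ·
e11 deliver 1→3: 3[foll,b=6,-]
e12 deliver 3→1: ·
e13 deliver 1→4: 4[foll,b=6,z]
e14 deliver 4→1: 1[lead,b=6,z]
e15 deliver 1→2: 2[foll,b=6,z]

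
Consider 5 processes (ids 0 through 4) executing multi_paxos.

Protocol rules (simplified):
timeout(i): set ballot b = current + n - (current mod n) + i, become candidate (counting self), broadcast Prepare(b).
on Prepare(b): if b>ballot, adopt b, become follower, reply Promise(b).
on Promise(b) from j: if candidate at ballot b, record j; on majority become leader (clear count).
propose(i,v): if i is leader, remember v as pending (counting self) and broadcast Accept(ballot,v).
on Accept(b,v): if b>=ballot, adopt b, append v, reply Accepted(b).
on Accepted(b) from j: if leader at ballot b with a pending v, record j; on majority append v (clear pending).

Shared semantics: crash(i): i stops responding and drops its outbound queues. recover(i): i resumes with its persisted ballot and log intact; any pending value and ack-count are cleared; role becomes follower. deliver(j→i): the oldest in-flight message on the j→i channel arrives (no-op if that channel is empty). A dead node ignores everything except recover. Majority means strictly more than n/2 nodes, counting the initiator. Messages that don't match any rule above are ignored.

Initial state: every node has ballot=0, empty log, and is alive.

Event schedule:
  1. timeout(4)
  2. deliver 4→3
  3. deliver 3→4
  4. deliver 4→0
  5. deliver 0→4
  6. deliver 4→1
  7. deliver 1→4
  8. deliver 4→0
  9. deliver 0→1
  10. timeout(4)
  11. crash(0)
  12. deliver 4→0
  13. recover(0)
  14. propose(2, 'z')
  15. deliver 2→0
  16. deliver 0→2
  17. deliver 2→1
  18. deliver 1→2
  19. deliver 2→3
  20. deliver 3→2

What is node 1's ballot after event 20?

e1 timeout(4): 4[cand,b=9,-]
e2 deliver 4→3: 3[foll,b=9,-]
e3 deliver 3→4: ·
e4 deliver 4→0: 0[foll,b=9,-]
e5 deliver 0→4: 4[lead,b=9,-]
e6 deliver 4→1: 1[foll,b=9,-]
e7 deliver 1→4: ·
e8 deliver 4→0: ·
e9 deliver 0→1: ·
e10 timeout(4): 4[cand,b=14,-]
e11 crash(0): 0[✗foll,b=9,-]
e12 deliver 4→0: ·
e13 recover(0): 0[foll,b=9,-]
e14 propose(2,'z'): ·
e15 deliver 2→0: ·
e16 deliver 0→2: ·
e17 deliver 2→1: ·
e18 deliver 1→2: ·
e19 deliver 2→3: ·
e20 deliver 3→2: ·

9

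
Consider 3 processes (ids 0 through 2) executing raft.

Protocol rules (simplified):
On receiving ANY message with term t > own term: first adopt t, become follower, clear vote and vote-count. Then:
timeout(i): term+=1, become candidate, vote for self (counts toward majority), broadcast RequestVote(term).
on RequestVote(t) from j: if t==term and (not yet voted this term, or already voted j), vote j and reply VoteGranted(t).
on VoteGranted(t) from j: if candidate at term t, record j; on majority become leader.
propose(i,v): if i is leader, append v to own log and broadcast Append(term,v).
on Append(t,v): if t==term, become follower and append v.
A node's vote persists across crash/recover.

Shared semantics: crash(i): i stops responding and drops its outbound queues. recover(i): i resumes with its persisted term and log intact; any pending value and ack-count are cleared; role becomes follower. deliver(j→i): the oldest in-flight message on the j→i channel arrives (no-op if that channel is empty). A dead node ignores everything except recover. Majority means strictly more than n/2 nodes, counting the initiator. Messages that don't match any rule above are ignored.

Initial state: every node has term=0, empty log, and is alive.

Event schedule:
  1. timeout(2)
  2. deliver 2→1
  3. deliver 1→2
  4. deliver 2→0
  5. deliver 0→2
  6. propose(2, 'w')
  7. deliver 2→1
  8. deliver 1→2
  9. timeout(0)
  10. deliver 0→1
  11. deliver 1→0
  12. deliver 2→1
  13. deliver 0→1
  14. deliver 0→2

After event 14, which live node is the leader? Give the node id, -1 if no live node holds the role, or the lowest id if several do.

e1 timeout(2): 2[cand,t=1,-]
e2 deliver 2→1: 1[foll,t=1,-]
e3 deliver 1→2: 2[lead,t=1,-]
e4 deliver 2→0: 0[foll,t=1,-]
e5 deliver 0→2: ·
e6 propose(2,'w'): 2[lead,t=1,w]
e7 deliver 2→1: 1[foll,t=1,w]
e8 deliver 1→2: ·
e9 timeout(0): 0[cand,t=2,-]
e10 deliver 0→1: 1[foll,t=2,w]
e11 deliver 1→0: 0[lead,t=2,-]
e12 deliver 2→1: ·
e13 deliver 0→1: ·
e14 deliver 0→2: 2[foll,t=2,w]

0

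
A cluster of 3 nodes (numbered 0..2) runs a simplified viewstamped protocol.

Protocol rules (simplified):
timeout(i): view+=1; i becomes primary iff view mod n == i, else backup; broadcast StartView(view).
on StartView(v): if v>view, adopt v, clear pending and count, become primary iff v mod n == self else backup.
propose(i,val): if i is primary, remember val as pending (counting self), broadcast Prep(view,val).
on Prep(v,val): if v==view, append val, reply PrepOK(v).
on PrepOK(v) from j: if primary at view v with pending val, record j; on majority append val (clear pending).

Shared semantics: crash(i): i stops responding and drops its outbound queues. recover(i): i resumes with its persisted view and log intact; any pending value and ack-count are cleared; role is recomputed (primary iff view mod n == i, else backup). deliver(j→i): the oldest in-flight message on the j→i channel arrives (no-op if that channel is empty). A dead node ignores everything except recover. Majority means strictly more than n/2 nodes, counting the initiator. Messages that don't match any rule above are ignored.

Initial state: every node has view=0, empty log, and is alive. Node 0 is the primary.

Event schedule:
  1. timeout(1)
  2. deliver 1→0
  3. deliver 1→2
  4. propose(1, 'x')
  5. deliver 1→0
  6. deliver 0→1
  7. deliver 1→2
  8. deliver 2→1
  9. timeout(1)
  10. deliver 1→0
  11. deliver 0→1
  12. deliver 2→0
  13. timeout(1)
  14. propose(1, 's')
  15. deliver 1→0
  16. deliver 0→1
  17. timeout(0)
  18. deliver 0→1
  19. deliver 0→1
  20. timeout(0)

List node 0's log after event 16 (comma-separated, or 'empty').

1. timeout(1):  <1:prim v1 ->
2. deliver 1→0:  <0:back v1 ->
3. deliver 1→2:  <2:back v1 ->
4. propose(1,'x'):  nop
5. deliver 1→0:  <0:back v1 x>
6. deliver 0→1:  <1:prim v1 x>
7. deliver 1→2:  <2:back v1 x>
8. deliver 2→1:  nop
9. timeout(1):  <1:back v2 x>
10. deliver 1→0:  <0:back v2 x>
11. deliver 0→1:  nop
12. deliver 2→0:  nop
13. timeout(1):  <1:back v3 x>
14. propose(1,'s'):  nop
15. deliver 1→0:  <0:prim v3 x>
16. deliver 0→1:  nop

x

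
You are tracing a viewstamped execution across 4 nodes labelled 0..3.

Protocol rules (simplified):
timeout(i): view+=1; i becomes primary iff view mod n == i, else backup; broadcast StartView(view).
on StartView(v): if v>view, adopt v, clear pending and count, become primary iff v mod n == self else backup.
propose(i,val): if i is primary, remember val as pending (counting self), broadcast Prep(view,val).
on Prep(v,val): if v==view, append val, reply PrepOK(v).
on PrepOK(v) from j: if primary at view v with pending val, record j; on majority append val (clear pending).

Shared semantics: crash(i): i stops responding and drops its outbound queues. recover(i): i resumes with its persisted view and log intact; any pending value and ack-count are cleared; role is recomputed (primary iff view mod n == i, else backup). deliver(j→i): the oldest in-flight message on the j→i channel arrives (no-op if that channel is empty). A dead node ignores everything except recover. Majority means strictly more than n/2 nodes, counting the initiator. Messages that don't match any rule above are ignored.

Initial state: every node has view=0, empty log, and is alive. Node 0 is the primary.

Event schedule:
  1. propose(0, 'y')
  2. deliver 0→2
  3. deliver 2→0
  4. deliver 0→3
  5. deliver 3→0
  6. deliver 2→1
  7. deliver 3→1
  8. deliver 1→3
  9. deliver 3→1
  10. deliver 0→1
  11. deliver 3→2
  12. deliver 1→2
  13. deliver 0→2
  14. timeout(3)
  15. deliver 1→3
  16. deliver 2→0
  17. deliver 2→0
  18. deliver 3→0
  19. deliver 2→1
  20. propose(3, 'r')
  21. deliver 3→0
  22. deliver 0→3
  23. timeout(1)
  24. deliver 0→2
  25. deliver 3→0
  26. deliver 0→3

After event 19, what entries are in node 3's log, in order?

y

step 1 propose(0,'y'): —
step 2 deliver 0→2: 2={back,v=0,log=y}
step 3 deliver 2→0: —
step 4 deliver 0→3: 3={back,v=0,log=y}
step 5 deliver 3→0: 0={prim,v=0,log=y}
step 6 deliver 2→1: —
step 7 deliver 3→1: —
step 8 deliver 1→3: —
step 9 deliver 3→1: —
step 10 deliver 0→1: 1={back,v=0,log=y}
step 11 deliver 3→2: —
step 12 deliver 1→2: —
step 13 deliver 0→2: —
step 14 timeout(3): 3={back,v=1,log=y}
step 15 deliver 1→3: —
step 16 deliver 2→0: —
step 17 deliver 2→0: —
step 18 deliver 3→0: 0={back,v=1,log=y}
step 19 deliver 2→1: —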